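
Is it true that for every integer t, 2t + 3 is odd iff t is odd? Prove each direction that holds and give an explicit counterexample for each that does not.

(⇒) fails; (⇐) holds.

(⇒) This fails: take t = 6. Then 2t + 3 = 15, which is odd, yet t = 6 is even, not odd.

(⇐) Suppose t is odd. Since 2 is even, 2t is even for every t, so 2t + 3 has the same parity as 3, which is odd. Hence 2t + 3 is odd.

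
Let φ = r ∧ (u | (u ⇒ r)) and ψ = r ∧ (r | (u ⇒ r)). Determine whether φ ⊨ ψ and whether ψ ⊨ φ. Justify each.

Both implications hold.

[⇐] Assume the antecedent. If r is true, r ∧ (u | (u ⇒ r)) reduces to true regardless of the other variables. If r is false, the antecedent cannot hold. Either way r ∧ (u | (u ⇒ r)) holds.

[⇒] Assume the antecedent. If r is true, r ∧ (r | (u ⇒ r)) reduces to true regardless of the other variables. If r is false, the antecedent cannot hold. Either way r ∧ (r | (u ⇒ r)) holds.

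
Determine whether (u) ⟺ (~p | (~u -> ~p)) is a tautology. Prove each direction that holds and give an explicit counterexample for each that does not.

The forward direction holds; the converse fails.

(←) This fails. Under p = F, u = F, the left side is false but the right side is true.

(→) Assume the antecedent. If p is true, the antecedent forces (p = T, u = T), and ~p | (~u -> ~p) holds there. If p is false, ~p | (~u -> ~p) reduces to true regardless of the other variables. Either way ~p | (~u -> ~p) holds.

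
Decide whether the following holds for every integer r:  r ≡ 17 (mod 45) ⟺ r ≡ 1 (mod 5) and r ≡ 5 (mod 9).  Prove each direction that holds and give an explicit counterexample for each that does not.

Both directions fail.

Forward direction. This fails: r = 17 gives 17 ≡ 17 (mod 45) but 17 ≡ 2 (mod 5), so the conjunction on the right does not hold.

Converse. This fails: r = 41 satisfies both congruences on the right (41 ≡ 1 mod 5 and 41 ≡ 5 mod 9) yet 41 ≡ 41 (mod 45), not 17.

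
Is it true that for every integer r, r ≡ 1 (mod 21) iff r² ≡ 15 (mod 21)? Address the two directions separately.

Neither implication holds.

Forward direction. This fails: take r = 1. Then 1 ≡ 1 (mod 21), but 1² = 1 ≡ 1 (mod 21), not 15.

Converse. This fails: take r = 6. Then 6² = 36 ≡ 15 (mod 21), yet 6 ≡ 6 (mod 21), not 1.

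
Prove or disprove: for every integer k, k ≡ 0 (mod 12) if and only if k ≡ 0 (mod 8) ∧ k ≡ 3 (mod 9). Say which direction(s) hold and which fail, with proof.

Only the reverse direction holds.

[⇒] This fails: k = 0 gives 0 ≡ 0 (mod 12) but 0 ≡ 0 (mod 9), so the conjunction on the right does not hold.

[⇐] Conversely, if k ≡ 0 (mod 8) and k ≡ 3 (mod 9), then by the Chinese remainder theorem k ≡ 48 (mod 72). Since 48 ≡ 0 (mod 12) and 12 ∣ 72, we get k ≡ 0 (mod 12).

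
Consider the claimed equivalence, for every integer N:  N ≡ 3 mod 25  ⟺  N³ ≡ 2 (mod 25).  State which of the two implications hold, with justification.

Converse. Suppose N³ ≡ 2 (mod 25). The only residue r in {0, …, 24} with r³ ≡ 2 (mod 25) is r = 3, so N ≡ 3 (mod 25).

Forward direction. Suppose N ≡ 3 mod 25. Write N = 25j + 3. Then (25j + 3)³ = 15625j³ + 5625j² + 675j + 27 = 25(625j³ + 225j² + 27j + 1) + 2, so N³ ≡ 2 (mod 25).

Both implications hold.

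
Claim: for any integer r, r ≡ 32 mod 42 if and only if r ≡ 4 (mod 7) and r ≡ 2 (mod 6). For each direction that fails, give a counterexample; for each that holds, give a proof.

Converse. If r ≡ 4 (mod 7) and r ≡ 2 (mod 6), then by the Chinese remainder theorem r ≡ 32 (mod 42). This is exactly r ≡ 32 (mod 42).

Forward direction. Suppose r ≡ 32 (mod 42); write r = 42j + 32. Since 7 ∣ 42, reducing mod 7 gives r ≡ 32 ≡ 4 (mod 7); since 6 ∣ 42, reducing mod 6 gives r ≡ 32 ≡ 2 (mod 6).

The biconditional holds.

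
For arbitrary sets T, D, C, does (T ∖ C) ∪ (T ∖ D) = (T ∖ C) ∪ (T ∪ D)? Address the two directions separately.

Only the forward inclusion holds.

(⊆) Let x ∈ (T ∖ C) ∪ (T ∖ D). Then either x ∈ T and x ∉ D, C; or x ∈ T ∩ D and x ∉ C; or x ∈ T ∩ C and x ∉ D. In each case x ∈ (T ∖ C) ∪ (T ∪ D), so (T ∖ C) ∪ (T ∖ D) ⊆ (T ∖ C) ∪ (T ∪ D).

(⊇) This inclusion fails. Take T = ∅, D = {1}, C = ∅; then 1 ∈ (T ∖ C) ∪ (T ∪ D) but 1 ∉ (T ∖ C) ∪ (T ∖ D).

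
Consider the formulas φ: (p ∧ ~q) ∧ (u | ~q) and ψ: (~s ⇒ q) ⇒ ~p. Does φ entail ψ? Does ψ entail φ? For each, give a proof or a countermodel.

Neither direction holds.

(→) This fails. Under q = F, u = F, p = T, s = T, the left side is true but the right side is false.

(←) This fails. Under q = F, u = F, p = F, s = F, the left side is false but the right side is true.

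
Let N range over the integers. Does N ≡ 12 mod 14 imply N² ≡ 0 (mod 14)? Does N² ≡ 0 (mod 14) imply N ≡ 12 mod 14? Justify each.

Neither implication holds.

(⟹) This fails: take N = 12. Then 12 ≡ 12 (mod 14), but 12² = 144 ≡ 4 (mod 14), not 0.

(⟸) This fails: take N = 0. Then 0² = 0 ≡ 0 (mod 14), yet 0 ≡ 0 (mod 14), not 12.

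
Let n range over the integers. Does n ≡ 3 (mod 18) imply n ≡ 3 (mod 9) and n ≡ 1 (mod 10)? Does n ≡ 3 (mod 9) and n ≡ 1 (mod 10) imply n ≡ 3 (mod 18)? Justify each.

Not equivalent: only (⇐) holds.

Forward direction. This fails: n = 3 gives 3 ≡ 3 (mod 18) but 3 ≡ 3 (mod 10), so the conjunction on the right does not hold.

Converse. If n ≡ 3 (mod 9) and n ≡ 1 (mod 10), then by the Chinese remainder theorem n ≡ 21 (mod 90). Since 21 ≡ 3 (mod 18) and 18 ∣ 90, we get n ≡ 3 (mod 18).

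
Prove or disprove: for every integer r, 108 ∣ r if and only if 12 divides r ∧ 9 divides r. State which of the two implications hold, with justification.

The forward direction holds; the converse fails.

(⟹) If 108 ∣ r, write r = 108q. Since 108 = 9·12, r = 12·(9q), so 12 ∣ r; and since 108 = 12·9, r = 9·(12q), so 9 ∣ r.

(⟸) This fails: take r = 36. Both 12 ∣ 36 and 9 ∣ 36, yet 36 is not a multiple of 108 (since 36 = 0·108 + 36), so 108 ∤ 36.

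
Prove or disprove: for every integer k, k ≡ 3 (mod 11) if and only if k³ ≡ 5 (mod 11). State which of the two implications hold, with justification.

Both implications hold.

(⇒) Suppose k ≡ 3 (mod 11). Write k = 11j + 3. Then (11j + 3)³ = 1331j³ + 1089j² + 297j + 27 = 11(121j³ + 99j² + 27j + 2) + 5, so k³ ≡ 5 (mod 11).

(⇐) For the converse, argue contrapositively. If k ≢ 3 (mod 11), then k is congruent to one of 0, 1, 2, 4, 5, 6, 7, 8, 9, 10 modulo 11, and these give k³ ≡ 0, 1, 8, 9, 4, 7, 2, 6, 3, 10 respectively — never 5.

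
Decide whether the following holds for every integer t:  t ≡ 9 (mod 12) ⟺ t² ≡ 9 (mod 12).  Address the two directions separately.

(←) This fails: take t = 3. Then 3² = 9 ≡ 9 (mod 12), yet 3 ≡ 3 (mod 12), not 9.

(→) Suppose t ≡ 9 (mod 12). Write t = 12j + 9. Then (12j + 9)² = 144j² + 216j + 81 = 12(12j² + 18j + 6) + 9, so t² ≡ 9 (mod 12).

(⇒) holds; (⇐) fails.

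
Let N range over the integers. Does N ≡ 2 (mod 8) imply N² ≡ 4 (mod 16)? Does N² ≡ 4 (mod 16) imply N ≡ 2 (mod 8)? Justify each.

(⇒) holds; (⇐) fails.

[⇒] Suppose N ≡ 2 (mod 8). Working modulo 16, N ∈ {2, 10}; for each such r, r² ≡ 4 (mod 16).

[⇐] This fails: take N = 6. Then 6² = 36 ≡ 4 (mod 16), yet 6 ≡ 6 (mod 8), not 2.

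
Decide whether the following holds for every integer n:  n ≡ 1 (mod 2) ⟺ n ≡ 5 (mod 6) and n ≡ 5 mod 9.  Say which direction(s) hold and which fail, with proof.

(⟹) This fails: n = 1 gives 1 ≡ 1 (mod 2) but 1 ≡ 1 (mod 6), so the conjunction on the right does not hold.

(⟸) Conversely, if n ≡ 5 (mod 6) and n ≡ 5 (mod 9), then by the Chinese remainder theorem n ≡ 5 (mod 18). Since 5 ≡ 1 (mod 2) and 2 ∣ 18, we get n ≡ 1 (mod 2).

Only the reverse direction holds.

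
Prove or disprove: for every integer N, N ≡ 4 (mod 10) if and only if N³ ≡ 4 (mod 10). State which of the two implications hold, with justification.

Both implications hold.

(⟹) Suppose N ≡ 4 (mod 10). Write N = 10j + 4. Then (10j + 4)³ = 1000j³ + 1200j² + 480j + 64 = 10(100j³ + 120j² + 48j + 6) + 4, so N³ ≡ 4 (mod 10).

(⟸) Conversely, suppose N³ ≡ 4 (mod 10). The only residue r in {0, …, 9} with r³ ≡ 4 (mod 10) is r = 4, so N ≡ 4 (mod 10).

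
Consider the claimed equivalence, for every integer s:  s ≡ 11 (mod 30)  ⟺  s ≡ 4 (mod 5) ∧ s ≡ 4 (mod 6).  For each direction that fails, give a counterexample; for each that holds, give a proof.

Forward direction. This fails: s = 11 gives 11 ≡ 11 (mod 30) but 11 ≡ 1 (mod 5), so the conjunction on the right does not hold.

Converse. This fails: s = 4 satisfies both congruences on the right (4 ≡ 4 mod 5 and 4 ≡ 4 mod 6) yet 4 ≡ 4 (mod 30), not 11.

Both directions fail.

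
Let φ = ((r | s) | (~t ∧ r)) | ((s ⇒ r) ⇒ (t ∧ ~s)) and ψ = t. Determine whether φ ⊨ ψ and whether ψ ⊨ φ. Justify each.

Only the converse holds.

(←) Assume the antecedent. If s is true, the consequent reduces to true regardless of the other variables. If s is false, the antecedent forces (s = F, t = T, r = F) or (s = F, t = T, r = T), and the consequent holds there. Either way the consequent holds.

(→) This fails. Under s = T, t = F, r = F, the left side is true but the right side is false.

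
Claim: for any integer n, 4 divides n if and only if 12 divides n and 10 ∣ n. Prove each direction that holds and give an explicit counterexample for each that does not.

Forward direction. This fails: take n = 4. Certainly 4 ∣ 4, but 12 ∤ 4.

Converse. Suppose 12 ∣ n and 10 ∣ n. Any common multiple of 12 and 10 is a multiple of their lcm; here lcm(12, 10) = 12·10/gcd(12, 10) = 120/2 = 60, so 60 ∣ n. Since 4 ∣ 60, it follows that 4 ∣ n.

(⇒) fails; (⇐) holds.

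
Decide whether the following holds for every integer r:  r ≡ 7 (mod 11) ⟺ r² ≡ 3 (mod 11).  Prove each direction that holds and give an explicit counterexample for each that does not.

(⇒) This fails: take r = 7. Then 7 ≡ 7 (mod 11), but 7² = 49 ≡ 5 (mod 11), not 3.

(⇐) This fails: take r = 5. Then 5² = 25 ≡ 3 (mod 11), yet 5 ≡ 5 (mod 11), not 7.

Neither direction holds.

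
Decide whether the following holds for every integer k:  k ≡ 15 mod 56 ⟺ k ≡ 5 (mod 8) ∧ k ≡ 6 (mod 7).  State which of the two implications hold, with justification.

Both directions fail.

(⟹) This fails: k = 15 gives 15 ≡ 15 (mod 56) but 15 ≡ 7 (mod 8), so the conjunction on the right does not hold.

(⟸) This fails: k = 13 satisfies both congruences on the right (13 ≡ 5 mod 8 and 13 ≡ 6 mod 7) yet 13 ≡ 13 (mod 56), not 15.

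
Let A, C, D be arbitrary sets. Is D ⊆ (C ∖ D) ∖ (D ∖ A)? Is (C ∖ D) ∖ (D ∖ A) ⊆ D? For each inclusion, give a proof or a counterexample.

Both inclusions fail.

(⟹) This inclusion fails. Take A = ∅, C = ∅, D = {1}; then 1 ∈ D but 1 ∉ (C ∖ D) ∖ (D ∖ A).

(⟸) This inclusion fails. Take A = ∅, C = {1}, D = ∅; then 1 ∈ (C ∖ D) ∖ (D ∖ A) but 1 ∉ D.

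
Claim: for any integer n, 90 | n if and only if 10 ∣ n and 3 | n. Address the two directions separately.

(⇒) If 90 ∣ n, write n = 90q. Since 90 = 9·10, n = 10·(9q), so 10 ∣ n; and since 90 = 30·3, n = 3·(30q), so 3 ∣ n.

(⇐) This fails: take n = 30. Both 10 ∣ 30 and 3 ∣ 30, yet 30 is not a multiple of 90 (since 30 = 0·90 + 30), so 90 ∤ 30.

(⇒) holds; (⇐) fails.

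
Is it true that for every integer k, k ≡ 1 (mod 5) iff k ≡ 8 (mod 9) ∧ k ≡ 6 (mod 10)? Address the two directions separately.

Only the converse holds.

[⇒] This fails: k = 1 gives 1 ≡ 1 (mod 5) but 1 ≡ 1 (mod 9), so the conjunction on the right does not hold.

[⇐] Conversely, if k ≡ 8 (mod 9) and k ≡ 6 (mod 10), then by the Chinese remainder theorem k ≡ 26 (mod 90). Since 26 ≡ 1 (mod 5) and 5 ∣ 90, we get k ≡ 1 (mod 5).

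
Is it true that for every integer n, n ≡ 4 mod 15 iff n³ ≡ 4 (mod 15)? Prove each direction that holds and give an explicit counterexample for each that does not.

Equivalent; both directions hold.

[⇐] Suppose n³ ≡ 4 (mod 15). The only residue r in {0, …, 14} with r³ ≡ 4 (mod 15) is r = 4, so n ≡ 4 (mod 15).

[⇒] Suppose n ≡ 4 mod 15. Write n = 15j + 4. Then (15j + 4)³ = 3375j³ + 2700j² + 720j + 64 = 15(225j³ + 180j² + 48j + 4) + 4, so n³ ≡ 4 (mod 15).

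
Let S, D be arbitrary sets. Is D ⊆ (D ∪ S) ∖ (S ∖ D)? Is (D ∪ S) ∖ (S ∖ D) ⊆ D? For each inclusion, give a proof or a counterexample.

Both inclusions hold.

Forward inclusion. Let x ∈ D. Then either x ∈ D and x ∉ S; or x ∈ S ∩ D. In each case x ∈ (D ∪ S) ∖ (S ∖ D), so D ⊆ (D ∪ S) ∖ (S ∖ D).

Reverse inclusion. Let x ∈ (D ∪ S) ∖ (S ∖ D). Then either x ∈ D and x ∉ S; or x ∈ S ∩ D. In each case x ∈ D, so (D ∪ S) ∖ (S ∖ D) ⊆ D.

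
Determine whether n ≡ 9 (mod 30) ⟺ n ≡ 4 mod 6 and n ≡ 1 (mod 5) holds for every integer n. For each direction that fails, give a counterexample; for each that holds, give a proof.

Both directions fail.

(⇒) This fails: n = 9 gives 9 ≡ 9 (mod 30) but 9 ≡ 3 (mod 6), so the conjunction on the right does not hold.

(⇐) This fails: n = 16 satisfies both congruences on the right (16 ≡ 4 mod 6 and 16 ≡ 1 mod 5) yet 16 ≡ 16 (mod 30), not 9.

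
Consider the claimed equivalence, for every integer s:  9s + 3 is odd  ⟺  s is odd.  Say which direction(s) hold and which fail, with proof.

Neither direction holds.

[⇒] This fails: s = 4 gives 9s + 3 = 39, which is odd, but 4 is even, not odd.

[⇐] This also fails: s = 5 is odd, but 9s + 3 = 48 is even, not odd.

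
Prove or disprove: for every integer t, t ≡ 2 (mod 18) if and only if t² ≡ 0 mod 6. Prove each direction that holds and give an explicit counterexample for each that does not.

Neither implication holds.

Forward direction. This fails: take t = 2. Then 2 ≡ 2 (mod 18), but 2² = 4 ≡ 4 (mod 6), not 0.

Converse. This fails: take t = 0. Then 0² = 0 ≡ 0 (mod 6), yet 0 ≡ 0 (mod 18), not 2.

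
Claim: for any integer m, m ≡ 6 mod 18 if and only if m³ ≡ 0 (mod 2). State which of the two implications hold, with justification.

Only the forward implication holds.

[⇐] This fails: take m = 0. Then 0³ = 0 ≡ 0 (mod 2), yet 0 ≡ 0 (mod 18), not 6.

[⇒] Suppose m ≡ 6 (mod 18). Then m³ ≡ 6³ = 216 (mod 18), and since 2 ∣ 18, also m³ ≡ 0 (mod 2).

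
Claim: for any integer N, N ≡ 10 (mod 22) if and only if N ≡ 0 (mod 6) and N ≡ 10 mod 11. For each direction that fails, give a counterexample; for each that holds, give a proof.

[⇒] This fails: N = 32 gives 32 ≡ 10 (mod 22) but 32 ≡ 2 (mod 6), so the conjunction on the right does not hold.

[⇐] Conversely, if N ≡ 0 (mod 6) and N ≡ 10 (mod 11), then by the Chinese remainder theorem N ≡ 54 (mod 66). Since 54 ≡ 10 (mod 22) and 22 ∣ 66, we get N ≡ 10 (mod 22).

Only the reverse direction holds.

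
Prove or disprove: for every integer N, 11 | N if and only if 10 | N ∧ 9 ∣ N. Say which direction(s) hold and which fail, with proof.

(⇒) This fails: take N = 11. Certainly 11 ∣ 11, but 10 ∤ 11.

(⇐) This fails: take N = 90. Both 10 ∣ 90 and 9 ∣ 90, yet 90 is not a multiple of 11 (since 90 = 8·11 + 2), so 11 ∤ 90.

Neither implication holds.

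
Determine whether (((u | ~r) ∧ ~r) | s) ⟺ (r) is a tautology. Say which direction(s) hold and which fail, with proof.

(⇒) This fails. Under s = F, r = F, u = F, the left side is true but the right side is false.

(⇐) This fails. Under s = F, r = T, u = F, the left side is false but the right side is true.

(⇒) fails and (⇐) fails.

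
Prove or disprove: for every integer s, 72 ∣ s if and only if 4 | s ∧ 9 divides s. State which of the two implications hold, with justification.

Only the forward implication holds.

(⇒) If 72 ∣ s, write s = 72q. Since 72 = 18·4, s = 4·(18q), so 4 ∣ s; and since 72 = 8·9, s = 9·(8q), so 9 ∣ s.

(⇐) This fails: take s = 36. Both 4 ∣ 36 and 9 ∣ 36, yet 36 is not a multiple of 72 (since 36 = 0·72 + 36), so 72 ∤ 36.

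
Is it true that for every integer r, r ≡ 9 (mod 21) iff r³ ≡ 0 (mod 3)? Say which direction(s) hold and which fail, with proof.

The forward direction holds; the converse fails.

(→) Suppose r ≡ 9 (mod 21). Then r³ ≡ 9³ = 729 (mod 21), and since 3 ∣ 21, also r³ ≡ 0 (mod 3).

(←) This fails: take r = 0. Then 0³ = 0 ≡ 0 (mod 3), yet 0 ≡ 0 (mod 21), not 9.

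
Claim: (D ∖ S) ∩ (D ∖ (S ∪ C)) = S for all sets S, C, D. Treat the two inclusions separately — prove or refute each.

(⊆) This inclusion fails. Take S = ∅, C = ∅, D = {1}; then 1 ∈ (D ∖ S) ∩ (D ∖ (S ∪ C)) but 1 ∉ S.

(⊇) This inclusion fails. Take S = {1}, C = ∅, D = ∅; then 1 ∈ S but 1 ∉ (D ∖ S) ∩ (D ∖ (S ∪ C)).

Neither inclusion holds.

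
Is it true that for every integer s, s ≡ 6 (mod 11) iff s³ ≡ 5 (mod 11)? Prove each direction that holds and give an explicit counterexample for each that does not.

(→) This fails: take s = 6. Then 6 ≡ 6 (mod 11), but 6³ = 216 ≡ 7 (mod 11), not 5.

(←) This fails: take s = 3. Then 3³ = 27 ≡ 5 (mod 11), yet 3 ≡ 3 (mod 11), not 6.

Neither implication holds.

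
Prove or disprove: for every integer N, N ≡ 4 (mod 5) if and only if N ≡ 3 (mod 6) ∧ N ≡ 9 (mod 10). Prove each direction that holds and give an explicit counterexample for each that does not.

(⟹) This fails: N = 4 gives 4 ≡ 4 (mod 5) but 4 ≡ 4 (mod 6), so the conjunction on the right does not hold.

(⟸) Conversely, if N ≡ 3 (mod 6) and N ≡ 9 (mod 10), then by the Chinese remainder theorem N ≡ 9 (mod 30). Since 9 ≡ 4 (mod 5) and 5 ∣ 30, we get N ≡ 4 (mod 5).

Only the converse holds.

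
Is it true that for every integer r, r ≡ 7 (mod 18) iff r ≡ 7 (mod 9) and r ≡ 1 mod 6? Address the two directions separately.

Both directions hold.

(⇒) Suppose r ≡ 7 (mod 18); write r = 18j + 7. Since 9 ∣ 18, reducing mod 9 gives r ≡ 7 (mod 9); since 6 ∣ 18, reducing mod 6 gives r ≡ 7 ≡ 1 (mod 6).

(⇐) Conversely, if r ≡ 7 (mod 9) and r ≡ 1 (mod 6), then by the Chinese remainder theorem r ≡ 7 (mod 18). This is exactly r ≡ 7 (mod 18).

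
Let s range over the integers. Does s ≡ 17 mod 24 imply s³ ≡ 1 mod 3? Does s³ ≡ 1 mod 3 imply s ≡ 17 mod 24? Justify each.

(⟹) This fails: take s = 17. Then 17 ≡ 17 (mod 24), but 17³ = 4913 ≡ 2 (mod 3), not 1.

(⟸) This fails: take s = 1. Then 1³ = 1 ≡ 1 (mod 3), yet 1 ≡ 1 (mod 24), not 17.

Both directions fail.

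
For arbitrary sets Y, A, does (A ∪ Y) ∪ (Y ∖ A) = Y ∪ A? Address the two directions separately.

(⊆) Let x ∈ (A ∪ Y) ∪ (Y ∖ A). Then either x ∈ Y and x ∉ A; or x ∈ A and x ∉ Y; or x ∈ Y ∩ A. In each case x ∈ Y ∪ A, so (A ∪ Y) ∪ (Y ∖ A) ⊆ Y ∪ A.

(⊇) Let x ∈ Y ∪ A. Then either x ∈ Y and x ∉ A; or x ∈ A and x ∉ Y; or x ∈ Y ∩ A. In each case x ∈ (A ∪ Y) ∪ (Y ∖ A), so Y ∪ A ⊆ (A ∪ Y) ∪ (Y ∖ A).

The two sets are equal.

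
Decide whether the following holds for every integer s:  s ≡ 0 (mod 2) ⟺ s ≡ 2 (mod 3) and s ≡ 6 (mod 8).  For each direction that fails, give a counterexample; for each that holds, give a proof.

Forward direction. This fails: s = 0 gives 0 ≡ 0 (mod 2) but 0 ≡ 0 (mod 3), so the conjunction on the right does not hold.

Converse. If s ≡ 2 (mod 3) and s ≡ 6 (mod 8), then by the Chinese remainder theorem s ≡ 14 (mod 24). Since 14 ≡ 0 (mod 2) and 2 ∣ 24, we get s ≡ 0 (mod 2).

Only the converse holds.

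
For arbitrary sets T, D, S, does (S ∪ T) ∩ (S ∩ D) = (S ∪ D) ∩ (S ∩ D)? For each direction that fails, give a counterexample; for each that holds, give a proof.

(⊆) Let x ∈ (S ∪ T) ∩ (S ∩ D). Then either x ∈ D ∩ S and x ∉ T; or x ∈ T ∩ D ∩ S. In each case x ∈ (S ∪ D) ∩ (S ∩ D), so (S ∪ T) ∩ (S ∩ D) ⊆ (S ∪ D) ∩ (S ∩ D).

(⊇) Let x ∈ (S ∪ D) ∩ (S ∩ D). Then either x ∈ D ∩ S and x ∉ T; or x ∈ T ∩ D ∩ S. In each case x ∈ (S ∪ T) ∩ (S ∩ D), so (S ∪ D) ∩ (S ∩ D) ⊆ (S ∪ T) ∩ (S ∩ D).

Both inclusions hold.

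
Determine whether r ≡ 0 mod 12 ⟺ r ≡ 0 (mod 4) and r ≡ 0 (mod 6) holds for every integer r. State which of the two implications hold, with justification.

(→) Suppose r ≡ 0 (mod 12); write r = 12j + 0. Since 4 ∣ 12, reducing mod 4 gives r ≡ 0 (mod 4); since 6 ∣ 12, reducing mod 6 gives r ≡ 0 (mod 6).

(←) Conversely, if r ≡ 0 (mod 4) and r ≡ 0 (mod 6), then by the Chinese remainder theorem r ≡ 0 (mod 12). This is exactly r ≡ 0 (mod 12).

The biconditional holds.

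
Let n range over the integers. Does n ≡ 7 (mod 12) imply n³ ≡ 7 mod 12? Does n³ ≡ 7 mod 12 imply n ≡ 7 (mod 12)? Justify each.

(⇐) Suppose n³ ≡ 7 (mod 12). The only residue r in {0, …, 11} with r³ ≡ 7 (mod 12) is r = 7, so n ≡ 7 (mod 12).

(⇒) Suppose n ≡ 7 (mod 12). Write n = 12j + 7. Then (12j + 7)³ = 1728j³ + 3024j² + 1764j + 343 = 12(144j³ + 252j² + 147j + 28) + 7, so n³ ≡ 7 (mod 12).

Both directions hold.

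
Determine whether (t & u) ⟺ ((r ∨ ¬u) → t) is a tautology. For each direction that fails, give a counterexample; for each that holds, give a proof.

(←) This fails. Under r = F, t = T, u = F, the left side is false but the right side is true.

(→) Assume the antecedent. If r is true, the antecedent forces (r = T, t = T, u = T), and (r ∨ ¬u) → t holds there. If r is false, the antecedent forces (r = F, t = T, u = T), and (r ∨ ¬u) → t holds there. Either way (r ∨ ¬u) → t holds.

Not equivalent: only (⇒) holds.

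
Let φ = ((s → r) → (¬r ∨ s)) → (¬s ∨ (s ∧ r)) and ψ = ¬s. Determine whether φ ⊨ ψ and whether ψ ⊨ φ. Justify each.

(⇐) Assume the antecedent. If s is true, the antecedent cannot hold. If s is false, the consequent reduces to true regardless of the other variables. Either way the consequent holds.

(⇒) This fails. Under s = T, r = T, the left side is true but the right side is false.

The forward direction fails; the converse holds.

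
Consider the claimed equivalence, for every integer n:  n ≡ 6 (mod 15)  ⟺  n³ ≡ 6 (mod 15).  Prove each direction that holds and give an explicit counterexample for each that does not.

Both directions hold; the statement is true.

(→) Suppose n ≡ 6 (mod 15). Write n = 15j + 6. Then (15j + 6)³ = 3375j³ + 4050j² + 1620j + 216 = 15(225j³ + 270j² + 108j + 14) + 6, so n³ ≡ 6 (mod 15).

(←) Conversely, suppose n³ ≡ 6 (mod 15). The only residue r in {0, …, 14} with r³ ≡ 6 (mod 15) is r = 6, so n ≡ 6 (mod 15).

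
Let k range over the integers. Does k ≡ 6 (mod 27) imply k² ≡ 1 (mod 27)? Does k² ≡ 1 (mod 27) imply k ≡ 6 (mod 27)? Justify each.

[⇒] This fails: take k = 6. Then 6 ≡ 6 (mod 27), but 6² = 36 ≡ 9 (mod 27), not 1.

[⇐] This fails: take k = 1. Then 1² = 1 ≡ 1 (mod 27), yet 1 ≡ 1 (mod 27), not 6.

Both directions fail.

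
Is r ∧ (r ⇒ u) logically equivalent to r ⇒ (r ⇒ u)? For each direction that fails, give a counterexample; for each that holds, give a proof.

(→) Assume the antecedent. If u is true, r ⇒ (r ⇒ u) reduces to true regardless of the other variables. If u is false, the antecedent cannot hold. Either way r ⇒ (r ⇒ u) holds.

(←) This fails. Under u = F, r = F, the left side is false but the right side is true.

Not equivalent: only (⇒) holds.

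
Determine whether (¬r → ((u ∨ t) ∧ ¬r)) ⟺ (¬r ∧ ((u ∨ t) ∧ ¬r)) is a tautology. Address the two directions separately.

(⟹) This fails. Under t = F, u = F, r = T, the left side is true but the right side is false.

(⟸) Assume the antecedent. If t is true, ¬r → ((u ∨ t) ∧ ¬r) reduces to true regardless of the other variables. If t is false, the antecedent forces (t = F, u = T, r = F), and ¬r → ((u ∨ t) ∧ ¬r) holds there. Either way ¬r → ((u ∨ t) ∧ ¬r) holds.

The forward direction fails; the converse holds.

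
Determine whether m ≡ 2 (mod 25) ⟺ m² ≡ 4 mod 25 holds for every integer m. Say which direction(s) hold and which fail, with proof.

(⟸) This fails: take m = 23. Then 23² = 529 ≡ 4 (mod 25), yet 23 ≡ 23 (mod 25), not 2.

(⟹) Suppose m ≡ 2 (mod 25). Write m = 25j + 2. Then (25j + 2)² = 625j² + 100j + 4 = 25(25j² + 4j) + 4, so m² ≡ 4 (mod 25).

The forward direction holds; the converse fails.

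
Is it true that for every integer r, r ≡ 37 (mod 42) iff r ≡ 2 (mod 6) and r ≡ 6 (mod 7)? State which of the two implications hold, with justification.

Forward direction. This fails: r = 37 gives 37 ≡ 37 (mod 42) but 37 ≡ 1 (mod 6), so the conjunction on the right does not hold.

Converse. This fails: r = 20 satisfies both congruences on the right (20 ≡ 2 mod 6 and 20 ≡ 6 mod 7) yet 20 ≡ 20 (mod 42), not 37.

Neither direction holds.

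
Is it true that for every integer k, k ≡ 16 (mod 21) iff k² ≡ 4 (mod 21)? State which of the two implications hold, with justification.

(→) Suppose k ≡ 16 (mod 21). Write k = 21j + 16. Then (21j + 16)² = 441j² + 672j + 256 = 21(21j² + 32j + 12) + 4, so k² ≡ 4 (mod 21).

(←) This fails: take k = 2. Then 2² = 4 ≡ 4 (mod 21), yet 2 ≡ 2 (mod 21), not 16.

The forward direction holds; the converse fails.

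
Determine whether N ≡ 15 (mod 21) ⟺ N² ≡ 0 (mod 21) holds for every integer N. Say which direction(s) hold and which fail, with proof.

Forward direction. This fails: take N = 15. Then 15 ≡ 15 (mod 21), but 15² = 225 ≡ 15 (mod 21), not 0.

Converse. This fails: take N = 0. Then 0² = 0 ≡ 0 (mod 21), yet 0 ≡ 0 (mod 21), not 15.

Neither direction holds.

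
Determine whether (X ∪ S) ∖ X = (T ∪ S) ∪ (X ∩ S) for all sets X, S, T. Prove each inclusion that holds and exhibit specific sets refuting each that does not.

(⊆) holds; (⊇) fails.

Forward inclusion. Let x ∈ (X ∪ S) ∖ X. Then either x ∈ S and x ∉ X, T; or x ∈ S ∩ T and x ∉ X. In each case x ∈ (T ∪ S) ∪ (X ∩ S), so (X ∪ S) ∖ X ⊆ (T ∪ S) ∪ (X ∩ S).

Reverse inclusion. This inclusion fails. Take X = {1}, S = {1}, T = ∅; then 1 ∈ (T ∪ S) ∪ (X ∩ S) but 1 ∉ (X ∪ S) ∖ X.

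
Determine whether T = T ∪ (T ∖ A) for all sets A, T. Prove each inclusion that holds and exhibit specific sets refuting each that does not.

(⊆) Let x ∈ T. Then either x ∈ T and x ∉ A; or x ∈ A ∩ T. In each case x ∈ T ∪ (T ∖ A), so T ⊆ T ∪ (T ∖ A).

(⊇) Let x ∈ T ∪ (T ∖ A). Then either x ∈ T and x ∉ A; or x ∈ A ∩ T. In each case x ∈ T, so T ∪ (T ∖ A) ⊆ T.

The two sets are equal.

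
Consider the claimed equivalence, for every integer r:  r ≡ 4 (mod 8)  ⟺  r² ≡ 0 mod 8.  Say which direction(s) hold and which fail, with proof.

(⟹) Suppose r ≡ 4 (mod 8). Write r = 8j + 4. Then (8j + 4)² = 64j² + 64j + 16 = 8(8j² + 8j + 2) + 0, so r² ≡ 0 (mod 8).

(⟸) This fails: take r = 0. Then 0² = 0 ≡ 0 (mod 8), yet 0 ≡ 0 (mod 8), not 4.

Only the forward direction holds.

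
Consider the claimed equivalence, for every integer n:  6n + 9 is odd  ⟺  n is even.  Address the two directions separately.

Only the reverse direction holds.

[⇒] This fails: take n = 7. Then 6n + 9 = 51, which is odd, yet n = 7 is odd, not even.

[⇐] Suppose n is even. Since 6 is even, 6n is even for every n, so 6n + 9 has the same parity as 9, which is odd. Hence 6n + 9 is odd.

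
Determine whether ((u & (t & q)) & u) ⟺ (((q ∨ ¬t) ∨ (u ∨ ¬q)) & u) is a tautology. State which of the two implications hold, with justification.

[⇒] Assume the antecedent. If q is true, the antecedent forces (q = T, t = T, u = T), and ((q ∨ ¬t) ∨ (u ∨ ¬q)) & u holds there. If q is false, the antecedent cannot hold. Either way ((q ∨ ¬t) ∨ (u ∨ ¬q)) & u holds.

[⇐] This fails. Under q = F, t = F, u = T, the left side is false but the right side is true.

Only the forward direction holds.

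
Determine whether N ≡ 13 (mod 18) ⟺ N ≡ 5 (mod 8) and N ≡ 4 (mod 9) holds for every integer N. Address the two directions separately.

(⇒) This fails: N = 49 gives 49 ≡ 13 (mod 18) but 49 ≡ 1 (mod 8), so the conjunction on the right does not hold.

(⇐) Conversely, if N ≡ 5 (mod 8) and N ≡ 4 (mod 9), then by the Chinese remainder theorem N ≡ 13 (mod 72). Since 13 ≡ 13 (mod 18) and 18 ∣ 72, we get N ≡ 13 (mod 18).

(⇒) fails; (⇐) holds.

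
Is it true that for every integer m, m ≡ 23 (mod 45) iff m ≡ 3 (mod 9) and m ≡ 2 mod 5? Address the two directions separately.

[⇒] This fails: m = 23 gives 23 ≡ 23 (mod 45) but 23 ≡ 5 (mod 9), so the conjunction on the right does not hold.

[⇐] This fails: m = 12 satisfies both congruences on the right (12 ≡ 3 mod 9 and 12 ≡ 2 mod 5) yet 12 ≡ 12 (mod 45), not 23.

Neither direction holds.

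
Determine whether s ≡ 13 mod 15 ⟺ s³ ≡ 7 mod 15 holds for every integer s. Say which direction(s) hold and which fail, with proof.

[⇒] Suppose s ≡ 13 mod 15. Write s = 15j + 13. Then (15j + 13)³ = 3375j³ + 8775j² + 7605j + 2197 = 15(225j³ + 585j² + 507j + 146) + 7, so s³ ≡ 7 (mod 15).

[⇐] Conversely, suppose s³ ≡ 7 (mod 15). The only residue r in {0, …, 14} with r³ ≡ 7 (mod 15) is r = 13, so s ≡ 13 (mod 15).

Equivalent; both directions hold.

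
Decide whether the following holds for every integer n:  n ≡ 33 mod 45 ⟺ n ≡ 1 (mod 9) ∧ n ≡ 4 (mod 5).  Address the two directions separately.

(⇒) fails and (⇐) fails.

Forward direction. This fails: n = 33 gives 33 ≡ 33 (mod 45) but 33 ≡ 6 (mod 9), so the conjunction on the right does not hold.

Converse. This fails: n = 19 satisfies both congruences on the right (19 ≡ 1 mod 9 and 19 ≡ 4 mod 5) yet 19 ≡ 19 (mod 45), not 33.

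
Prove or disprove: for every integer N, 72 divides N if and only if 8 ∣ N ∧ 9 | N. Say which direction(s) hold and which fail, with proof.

Both directions hold.

Forward direction. If 72 ∣ N, write N = 72q. Since 72 = 9·8, N = 8·(9q), so 8 ∣ N; and since 72 = 8·9, N = 9·(8q), so 9 ∣ N.

Converse. Suppose 8 ∣ N and 9 ∣ N. Any common multiple of 8 and 9 is a multiple of their lcm; here gcd(8, 9) = 1, so lcm(8, 9) = 8·9 = 72, so 72 ∣ N.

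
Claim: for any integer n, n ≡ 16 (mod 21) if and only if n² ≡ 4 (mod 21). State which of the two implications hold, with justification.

(←) This fails: take n = 2. Then 2² = 4 ≡ 4 (mod 21), yet 2 ≡ 2 (mod 21), not 16.

(→) Suppose n ≡ 16 (mod 21). Write n = 21j + 16. Then (21j + 16)² = 441j² + 672j + 256 = 21(21j² + 32j + 12) + 4, so n² ≡ 4 (mod 21).

Only the forward direction holds.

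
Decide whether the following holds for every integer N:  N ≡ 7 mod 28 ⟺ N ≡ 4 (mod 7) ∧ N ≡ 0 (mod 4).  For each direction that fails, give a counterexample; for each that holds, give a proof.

(⇒) This fails: N = 7 gives 7 ≡ 7 (mod 28) but 7 ≡ 0 (mod 7), so the conjunction on the right does not hold.

(⇐) This fails: N = 4 satisfies both congruences on the right (4 ≡ 4 mod 7 and 4 ≡ 0 mod 4) yet 4 ≡ 4 (mod 28), not 7.

Neither direction holds.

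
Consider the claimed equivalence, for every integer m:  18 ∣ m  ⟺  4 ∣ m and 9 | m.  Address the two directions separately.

[⇐] Suppose 4 ∣ m and 9 ∣ m. Any common multiple of 4 and 9 is a multiple of their lcm; here gcd(4, 9) = 1, so lcm(4, 9) = 4·9 = 36, so 36 ∣ m. Since 18 ∣ 36, it follows that 18 ∣ m.

[⇒] This fails: take m = 18. Certainly 18 ∣ 18, but 4 ∤ 18.

Not equivalent: only (⇐) holds.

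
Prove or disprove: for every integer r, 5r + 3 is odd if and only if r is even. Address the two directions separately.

Both directions hold; the statement is true.

(⇒) Suppose 5r + 3 is odd. Since 5 is odd, 5r and r have the same parity, so 5r + 3 ≡ r + 3 (mod 2). As 3 is odd, 5r + 3 is odd exactly when r is even. Thus r is even.

(⇐) Conversely, suppose r is even; write r = 2j. Then 5r + 3 = 5·(2j) + 3 = 2·5j + 3, which is odd.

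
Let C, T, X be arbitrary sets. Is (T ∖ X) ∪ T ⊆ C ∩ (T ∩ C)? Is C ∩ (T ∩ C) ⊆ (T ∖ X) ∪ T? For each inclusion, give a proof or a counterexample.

Reverse inclusion. Let x ∈ C ∩ (T ∩ C). Then either x ∈ C ∩ T and x ∉ X; or x ∈ C ∩ T ∩ X. In each case x ∈ (T ∖ X) ∪ T, so C ∩ (T ∩ C) ⊆ (T ∖ X) ∪ T.

Forward inclusion. This inclusion fails. Take C = ∅, T = {1}, X = ∅; then 1 ∈ (T ∖ X) ∪ T but 1 ∉ C ∩ (T ∩ C).

Only the reverse inclusion holds.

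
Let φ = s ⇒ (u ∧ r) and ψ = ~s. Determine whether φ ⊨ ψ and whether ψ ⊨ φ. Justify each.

Only the reverse direction holds.

Converse. Assume the antecedent. If s is true, the antecedent cannot hold. If s is false, s ⇒ (u ∧ r) reduces to true regardless of the other variables. Either way s ⇒ (u ∧ r) holds.

Forward direction. This fails. Under s = T, u = T, r = T, the left side is true but the right side is false.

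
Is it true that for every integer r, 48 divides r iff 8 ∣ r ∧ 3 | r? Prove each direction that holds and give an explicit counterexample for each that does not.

(⇒) If 48 ∣ r, write r = 48q. Since 48 = 6·8, r = 8·(6q), so 8 ∣ r; and since 48 = 16·3, r = 3·(16q), so 3 ∣ r.

(⇐) This fails: take r = 24. Both 8 ∣ 24 and 3 ∣ 24, yet 24 is not a multiple of 48 (since 24 = 0·48 + 24), so 48 ∤ 24.

Only the forward direction holds.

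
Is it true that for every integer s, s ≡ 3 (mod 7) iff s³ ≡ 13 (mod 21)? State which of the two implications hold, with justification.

Neither direction holds.

(⟹) This fails: take s = 3. Then 3 ≡ 3 (mod 7), but 3³ = 27 ≡ 6 (mod 21), not 13.

(⟸) This fails: take s = 13. Then 13³ = 2197 ≡ 13 (mod 21), yet 13 ≡ 6 (mod 7), not 3.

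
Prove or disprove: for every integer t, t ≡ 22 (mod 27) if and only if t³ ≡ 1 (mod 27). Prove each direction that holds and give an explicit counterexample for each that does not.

(⇒) fails and (⇐) fails.

(⇒) This fails: take t = 22. Then 22 ≡ 22 (mod 27), but 22³ = 10648 ≡ 10 (mod 27), not 1.

(⇐) This fails: take t = 1. Then 1³ = 1 ≡ 1 (mod 27), yet 1 ≡ 1 (mod 27), not 22.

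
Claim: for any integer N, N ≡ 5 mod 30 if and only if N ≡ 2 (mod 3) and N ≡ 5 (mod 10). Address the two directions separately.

The biconditional holds.

Forward direction. Suppose N ≡ 5 (mod 30); write N = 30j + 5. Since 3 ∣ 30, reducing mod 3 gives N ≡ 5 ≡ 2 (mod 3); since 10 ∣ 30, reducing mod 10 gives N ≡ 5 (mod 10).

Converse. If N ≡ 2 (mod 3) and N ≡ 5 (mod 10), then by the Chinese remainder theorem N ≡ 5 (mod 30). This is exactly N ≡ 5 (mod 30).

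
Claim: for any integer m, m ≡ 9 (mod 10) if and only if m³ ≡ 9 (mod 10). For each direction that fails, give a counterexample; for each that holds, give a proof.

Converse. For the converse, argue contrapositively. If m ≢ 9 (mod 10), then m is congruent to one of 0, 1, 2, 3, 4, 5, 6, 7, 8 modulo 10, and these give m³ ≡ 0, 1, 8, 7, 4, 5, 6, 3, 2 respectively — never 9.

Forward direction. Suppose m ≡ 9 (mod 10). Write m = 10j + 9. Then (10j + 9)³ = 1000j³ + 2700j² + 2430j + 729 = 10(100j³ + 270j² + 243j + 72) + 9, so m³ ≡ 9 (mod 10).

Both directions hold; the statement is true.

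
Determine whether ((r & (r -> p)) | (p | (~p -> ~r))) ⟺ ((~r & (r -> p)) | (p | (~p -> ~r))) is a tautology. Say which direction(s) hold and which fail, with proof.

Forward direction. Assume the antecedent. If p is true, the consequent reduces to true regardless of the other variables. If p is false, the antecedent forces (p = F, r = F), and the consequent holds there. Either way the consequent holds.

Converse. Assume the antecedent. If p is true, the consequent reduces to true regardless of the other variables. If p is false, the antecedent forces (p = F, r = F), and the consequent holds there. Either way the consequent holds.

Both implications hold.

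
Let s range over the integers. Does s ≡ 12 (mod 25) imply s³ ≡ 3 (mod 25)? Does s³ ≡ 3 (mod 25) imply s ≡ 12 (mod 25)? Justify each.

Converse. Suppose s³ ≡ 3 (mod 25). The only residue r in {0, …, 24} with r³ ≡ 3 (mod 25) is r = 12, so s ≡ 12 (mod 25).

Forward direction. Suppose s ≡ 12 (mod 25). Write s = 25j + 12. Then (25j + 12)³ = 15625j³ + 22500j² + 10800j + 1728 = 25(625j³ + 900j² + 432j + 69) + 3, so s³ ≡ 3 (mod 25).

Equivalent; both directions hold.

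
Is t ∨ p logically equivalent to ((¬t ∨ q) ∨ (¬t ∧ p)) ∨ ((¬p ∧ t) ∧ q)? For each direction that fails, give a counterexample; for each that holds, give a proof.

Both directions fail.

Forward direction. This fails. Under t = T, q = F, p = F, the left side is true but the right side is false.

Converse. This fails. Under t = F, q = F, p = F, the left side is false but the right side is true.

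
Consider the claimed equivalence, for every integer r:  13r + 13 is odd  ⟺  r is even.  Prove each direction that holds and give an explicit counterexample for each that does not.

Both directions hold.

Forward direction. Suppose 13r + 13 is odd. Since 13 is odd, 13r and r have the same parity, so 13r + 13 ≡ r + 13 (mod 2). As 13 is odd, 13r + 13 is odd exactly when r is even. Thus r is even.

Converse. Suppose r is even; write r = 2j. Then 13r + 13 = 13·(2j) + 13 = 2·13j + 13, which is odd.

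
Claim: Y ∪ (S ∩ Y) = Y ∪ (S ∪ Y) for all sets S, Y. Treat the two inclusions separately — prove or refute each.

(⟸) This inclusion fails. Take S = {1}, Y = ∅; then 1 ∈ Y ∪ (S ∪ Y) but 1 ∉ Y ∪ (S ∩ Y).

(⟹) Let x ∈ Y ∪ (S ∩ Y). Then either x ∈ Y and x ∉ S; or x ∈ S ∩ Y. In each case x ∈ Y ∪ (S ∪ Y), so Y ∪ (S ∩ Y) ⊆ Y ∪ (S ∪ Y).

(⊆) holds; (⊇) fails.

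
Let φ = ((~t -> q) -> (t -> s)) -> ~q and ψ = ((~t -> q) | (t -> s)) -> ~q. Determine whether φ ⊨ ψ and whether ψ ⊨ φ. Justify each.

Not equivalent: only (⇐) holds.

(←) Assume the antecedent. If q is true, the antecedent cannot hold. If q is false, ((~t -> q) -> (t -> s)) -> ~q reduces to true regardless of the other variables. Either way ((~t -> q) -> (t -> s)) -> ~q holds.

(→) This fails. Under q = T, s = F, t = T, the left side is true but the right side is false.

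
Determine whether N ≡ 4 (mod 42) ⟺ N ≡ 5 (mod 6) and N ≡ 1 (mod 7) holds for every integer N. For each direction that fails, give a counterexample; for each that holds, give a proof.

Both directions fail.

[⇒] This fails: N = 4 gives 4 ≡ 4 (mod 42) but 4 ≡ 4 (mod 6), so the conjunction on the right does not hold.

[⇐] This fails: N = 29 satisfies both congruences on the right (29 ≡ 5 mod 6 and 29 ≡ 1 mod 7) yet 29 ≡ 29 (mod 42), not 4.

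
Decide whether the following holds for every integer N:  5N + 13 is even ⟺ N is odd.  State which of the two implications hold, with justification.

(⇒) Suppose 5N + 13 is even. Since 5 is odd, 5N and N have the same parity, so 5N + 13 ≡ N + 13 (mod 2). As 13 is odd, 5N + 13 is even exactly when N is odd. Thus N is odd.

(⇐) Conversely, suppose N is odd; write N = 2j + 1. Then 5N + 13 = 5·(2j + 1) + 13 = 2·5j + 18, which is even.

Equivalent; both directions hold.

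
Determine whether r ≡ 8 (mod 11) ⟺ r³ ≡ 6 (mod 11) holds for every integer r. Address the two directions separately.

The biconditional holds.

(⇒) Suppose r ≡ 8 (mod 11). Write r = 11j + 8. Then (11j + 8)³ = 1331j³ + 2904j² + 2112j + 512 = 11(121j³ + 264j² + 192j + 46) + 6, so r³ ≡ 6 (mod 11).

(⇐) For the converse, argue contrapositively. If r ≢ 8 (mod 11), then r is congruent to one of 0, 1, 2, 3, 4, 5, 6, 7, 9, 10 modulo 11, and these give r³ ≡ 0, 1, 8, 5, 9, 4, 7, 2, 3, 10 respectively — never 6.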